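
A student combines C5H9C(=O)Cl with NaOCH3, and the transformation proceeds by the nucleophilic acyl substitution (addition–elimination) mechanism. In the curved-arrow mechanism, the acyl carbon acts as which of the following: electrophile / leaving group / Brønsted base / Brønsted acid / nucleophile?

electrophile

Step 1: A lone pair on the O of CH3O⁻ attacks the electrophilic acyl carbon; the π(C=O) electrons move onto oxygen, giving a tetrahedral intermediate.
The acyl carbon accepts an electron pair into an empty or π* orbital — it is the electrophile.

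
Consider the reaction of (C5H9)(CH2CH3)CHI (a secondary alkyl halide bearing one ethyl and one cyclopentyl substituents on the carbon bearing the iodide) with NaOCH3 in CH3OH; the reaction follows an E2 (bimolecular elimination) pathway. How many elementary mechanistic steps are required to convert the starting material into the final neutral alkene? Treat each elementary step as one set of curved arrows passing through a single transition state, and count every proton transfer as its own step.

Step 1: The strong base CH3O⁻ removes a β-hydrogen; in the same concerted event the electrons of the breaking C–H bond form the new π(C=C) bond and the C–I σ-bond breaks, expelling I⁻. Anti-periplanar geometry; one transition state.
Total: 1 elementary step.

1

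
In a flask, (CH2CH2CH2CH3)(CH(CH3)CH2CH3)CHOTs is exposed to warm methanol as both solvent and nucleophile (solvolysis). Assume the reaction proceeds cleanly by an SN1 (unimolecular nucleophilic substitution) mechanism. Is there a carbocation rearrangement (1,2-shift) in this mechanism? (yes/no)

yes

The first-formed carbocation is secondary.
The adjacent sec-butyl carbon already bears 2 other carbon substituents and has a hydrogen to migrate; after a 1,2-hydride shift from that carbon the positive charge sits on a tertiary centre.
Tertiary is more stable than secondary, so the shift occurs.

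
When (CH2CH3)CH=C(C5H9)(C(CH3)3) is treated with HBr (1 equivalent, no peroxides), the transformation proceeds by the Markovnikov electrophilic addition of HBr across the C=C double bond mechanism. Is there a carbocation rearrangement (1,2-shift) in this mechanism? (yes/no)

no

The first-formed carbocation is tertiary.
No single 1,2-shift to an adjacent carbon would produce a more-substituted cation than the one already present, so no rearrangement occurs.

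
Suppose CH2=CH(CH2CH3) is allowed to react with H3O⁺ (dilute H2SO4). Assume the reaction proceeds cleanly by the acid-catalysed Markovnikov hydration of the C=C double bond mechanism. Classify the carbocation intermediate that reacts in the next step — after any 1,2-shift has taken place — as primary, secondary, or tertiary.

Step 1: Electrophilic addition begins with the π(C=C) electrons forming a bond to the proton of H3O⁺. Following Markovnikov's rule, the resulting cation is secondary. H2O is released.
No single 1,2-shift to an adjacent carbon would give a more-substituted cation, so no rearrangement occurs.

secondary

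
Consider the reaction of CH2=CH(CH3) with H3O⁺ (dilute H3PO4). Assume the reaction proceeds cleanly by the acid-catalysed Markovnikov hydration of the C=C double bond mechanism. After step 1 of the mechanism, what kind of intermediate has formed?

Step 1: Electrophilic addition begins with the π(C=C) electrons forming a bond to the proton of H3O⁺. Following Markovnikov's rule, the resulting cation is secondary. H2O is released.
After step 1 the species present is a secondary carbocation.

secondary carbocation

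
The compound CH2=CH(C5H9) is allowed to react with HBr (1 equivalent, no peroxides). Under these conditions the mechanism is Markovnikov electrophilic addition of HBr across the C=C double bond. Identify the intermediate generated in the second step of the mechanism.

Step 1: Protonation of the alkene by HBr: the π bond acts as the nucleophile and picks up H⁺, giving the more stable (Markovnikov) secondary carbocation. The H–Br bond breaks heterolytically, releasing Br⁻.
Step 2: A 1,2-hydride shift from the adjacent cyclopentyl carbon moves the positive charge from the secondary centre to an adjacent carbon, generating a more stable tertiary carbocation.
After step 2 the species present is a tertiary carbocation.

tertiary carbocation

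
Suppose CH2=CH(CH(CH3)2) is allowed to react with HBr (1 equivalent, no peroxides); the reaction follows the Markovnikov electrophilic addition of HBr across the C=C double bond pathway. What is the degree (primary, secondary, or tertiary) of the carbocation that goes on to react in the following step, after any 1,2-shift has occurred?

Step 1: The π electrons of the C=C bond attack a proton of HBr; Markovnikov addition places the new C–H on the less-substituted alkene carbon, so the positive charge ends up on the more-substituted carbon — a secondary carbocation. The H–Br bond breaks heterolytically, releasing Br⁻.
Step 2: Carbocation rearrangement: a 1,2-hydride shift from the adjacent isopropyl carbon converts the initially-formed secondary cation into the more stable tertiary cation.
The cation rearranges from secondary to tertiary via a 1,2-hydride shift from the adjacent isopropyl carbon; the tertiary cation is what reacts next.

tertiary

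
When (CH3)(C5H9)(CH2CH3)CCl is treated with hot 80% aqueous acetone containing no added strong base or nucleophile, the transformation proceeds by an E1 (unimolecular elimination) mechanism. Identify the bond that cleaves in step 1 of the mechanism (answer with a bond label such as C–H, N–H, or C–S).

Step 1: Ionisation: the C–Cl σ-bond cleaves heterolytically; both bonding electrons depart with Cl⁻, leaving a tertiary carbocation at the α-carbon.
The bond broken in this step is the C–Cl bond.

C–Cl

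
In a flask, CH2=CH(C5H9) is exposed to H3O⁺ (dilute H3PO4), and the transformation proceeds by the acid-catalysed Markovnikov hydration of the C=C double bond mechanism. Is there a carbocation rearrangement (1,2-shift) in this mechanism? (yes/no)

The first-formed carbocation is secondary.
The adjacent cyclopentyl carbon already bears 2 other carbon substituents and has a hydrogen to migrate; after a 1,2-hydride shift from that carbon the positive charge sits on a tertiary centre.
Tertiary is more stable than secondary, so the shift occurs.

yes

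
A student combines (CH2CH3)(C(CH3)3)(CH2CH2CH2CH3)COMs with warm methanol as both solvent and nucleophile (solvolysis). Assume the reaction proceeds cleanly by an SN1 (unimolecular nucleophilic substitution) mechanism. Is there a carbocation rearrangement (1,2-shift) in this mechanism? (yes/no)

no

The first-formed carbocation is tertiary.
No single 1,2-shift to an adjacent carbon would produce a more-substituted cation than the one already present, so no rearrangement occurs.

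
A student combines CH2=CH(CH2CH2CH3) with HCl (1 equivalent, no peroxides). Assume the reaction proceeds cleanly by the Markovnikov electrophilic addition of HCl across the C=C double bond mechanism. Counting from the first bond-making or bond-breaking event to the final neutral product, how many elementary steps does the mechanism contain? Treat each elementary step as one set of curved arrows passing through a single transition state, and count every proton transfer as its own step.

Step 1: Protonation of the alkene by HCl: the π bond acts as the nucleophile and picks up H⁺, giving the more stable (Markovnikov) secondary carbocation. The H–Cl bond breaks heterolytically, releasing Cl⁻.
(No 1,2-shift: no single shift to an adjacent carbon would give a more stable cation.)
Step 2: The Cl⁻ anion donates a lone pair to the carbocation, forming the new C–Cl σ-bond and giving the neutral alkyl halide.
Total: 2 elementary steps.

2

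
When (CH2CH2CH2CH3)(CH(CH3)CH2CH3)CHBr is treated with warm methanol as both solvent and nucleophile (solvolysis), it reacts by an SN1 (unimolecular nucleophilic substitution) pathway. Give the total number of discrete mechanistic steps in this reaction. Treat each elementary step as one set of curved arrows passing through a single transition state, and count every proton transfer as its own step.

Step 1: The C–Br bond breaks with both electrons going to the bromide; Br⁻ leaves and a secondary carbocation remains.
Step 2: A hydride (H with its bonding pair) migrates from the adjacent sec-butyl carbon to the cationic centre — a 1,2-hydride shift — upgrading the secondary cation to a tertiary one.
Step 3: CH3OH donates an oxygen lone pair into the empty p orbital of the cation, giving a protonated ether (an oxonium ion).
Step 4: Proton transfer from the O–H of the oxonium ion to a solvent molecule delivers the neutral ether.
Total: 4 elementary steps.

4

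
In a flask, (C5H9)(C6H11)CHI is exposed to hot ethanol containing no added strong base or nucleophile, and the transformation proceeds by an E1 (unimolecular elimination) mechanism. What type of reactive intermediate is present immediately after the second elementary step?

Step 1: Rate-determining heterolysis of the C–I bond gives I⁻ and a secondary carbocation.
Step 2: A hydride (H with its bonding pair) migrates from the adjacent cyclohexyl carbon to the cationic centre — a 1,2-hydride shift — upgrading the secondary cation to a tertiary one.
After step 2 the species present is a tertiary carbocation.

tertiary carbocation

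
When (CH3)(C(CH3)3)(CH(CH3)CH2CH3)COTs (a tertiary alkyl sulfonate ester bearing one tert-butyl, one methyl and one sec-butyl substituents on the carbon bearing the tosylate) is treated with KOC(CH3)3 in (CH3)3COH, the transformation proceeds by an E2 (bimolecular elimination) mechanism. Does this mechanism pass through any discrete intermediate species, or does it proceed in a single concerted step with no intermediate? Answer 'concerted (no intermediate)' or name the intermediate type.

concerted (no intermediate)

In one step, (CH3)3CO⁻ pulls off a β-proton, the C–O bond cleaves, and a C=C double bond forms between the α- and β-carbons (E2, anti elimination).
All bond changes occur in one transition state; no discrete intermediate is formed.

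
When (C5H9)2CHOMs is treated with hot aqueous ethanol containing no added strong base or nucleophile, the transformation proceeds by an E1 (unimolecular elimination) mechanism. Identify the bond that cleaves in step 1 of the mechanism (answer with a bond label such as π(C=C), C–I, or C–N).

C–O

Step 1: Rate-determining heterolysis of the C–O bond gives MsO⁻ and a secondary carbocation.
The bond broken in this step is the C–O bond.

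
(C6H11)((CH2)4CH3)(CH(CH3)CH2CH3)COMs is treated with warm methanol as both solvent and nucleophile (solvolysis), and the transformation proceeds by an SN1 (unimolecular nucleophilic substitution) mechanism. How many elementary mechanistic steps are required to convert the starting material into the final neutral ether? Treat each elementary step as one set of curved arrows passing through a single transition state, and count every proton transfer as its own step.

3

Step 1: Ionisation: the C–O σ-bond cleaves heterolytically; both bonding electrons depart with MsO⁻, leaving a tertiary carbocation at the α-carbon.
(No 1,2-shift: no single shift to an adjacent carbon would give a more stable cation.)
Step 2: CH3OH donates an oxygen lone pair into the empty p orbital of the cation, giving a protonated ether (an oxonium ion).
Step 3: Deprotonation of the oxonium oxygen by solvent methanol yields the neutral ether.
Total: 3 elementary steps.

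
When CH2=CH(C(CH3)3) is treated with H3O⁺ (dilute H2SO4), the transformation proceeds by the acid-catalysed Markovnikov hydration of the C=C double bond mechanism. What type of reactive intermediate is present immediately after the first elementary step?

secondary carbocation

Step 1: The π electrons of the C=C bond attack a proton of H3O⁺; Markovnikov addition places the new C–H on the less-substituted alkene carbon, so the positive charge ends up on the more-substituted carbon — a secondary carbocation. H2O is released.
After step 1 the species present is a secondary carbocation.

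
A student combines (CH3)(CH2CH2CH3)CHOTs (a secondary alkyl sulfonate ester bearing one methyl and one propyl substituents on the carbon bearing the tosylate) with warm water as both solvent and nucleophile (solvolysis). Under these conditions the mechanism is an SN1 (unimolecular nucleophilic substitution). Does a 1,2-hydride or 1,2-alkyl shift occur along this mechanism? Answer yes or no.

The first-formed carbocation is secondary.
No single 1,2-shift to an adjacent carbon would produce a more-substituted cation than the one already present, so no rearrangement occurs.

no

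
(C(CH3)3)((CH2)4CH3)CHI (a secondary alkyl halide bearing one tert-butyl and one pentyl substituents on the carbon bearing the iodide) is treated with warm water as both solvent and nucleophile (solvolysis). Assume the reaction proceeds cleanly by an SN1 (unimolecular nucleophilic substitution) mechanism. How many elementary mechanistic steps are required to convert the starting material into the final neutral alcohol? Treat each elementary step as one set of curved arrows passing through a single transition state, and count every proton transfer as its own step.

Step 1: Unassisted departure of I⁻ (taking the C–I bonding pair) generates a secondary carbocation.
Step 2: A methyl group with its bonding pair migrates from the adjacent tert-butyl carbon to the cationic centre — a 1,2-methyl shift — upgrading the secondary cation to a tertiary one.
Step 3: A lone pair on the oxygen of H2O attacks the carbocation, forming a new C–O σ-bond and an oxonium ion.
Step 4: Proton transfer from the O–H of the oxonium ion to a solvent molecule delivers the neutral alcohol.
Total: 4 elementary steps.

4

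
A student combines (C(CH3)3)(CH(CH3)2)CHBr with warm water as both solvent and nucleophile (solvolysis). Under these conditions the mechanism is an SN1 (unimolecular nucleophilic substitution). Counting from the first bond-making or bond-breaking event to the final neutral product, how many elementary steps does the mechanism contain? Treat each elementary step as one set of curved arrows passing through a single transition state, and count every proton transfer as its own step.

Step 1: Unassisted departure of Br⁻ (taking the C–Br bonding pair) generates a secondary carbocation.
Step 2: Carbocation rearrangement: a 1,2-hydride shift from the adjacent isopropyl carbon converts the initially-formed secondary cation into the more stable tertiary cation.
Step 3: Nucleophilic capture: the oxygen of H2O bonds to the cationic carbon, producing an oxonium-ion intermediate.
Step 4: A second solvent molecule removes the proton on oxygen, giving the neutral alcohol product.
Total: 4 elementary steps.

4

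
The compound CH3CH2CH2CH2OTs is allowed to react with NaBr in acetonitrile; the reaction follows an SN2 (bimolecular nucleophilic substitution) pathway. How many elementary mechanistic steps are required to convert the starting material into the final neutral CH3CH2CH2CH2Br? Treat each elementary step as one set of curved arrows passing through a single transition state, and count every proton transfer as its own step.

Step 1: Backside attack by Br⁻ on the carbon bearing the tosylate: the new C–Br bond forms as the C–O bond breaks, with Walden inversion at carbon.
Total: 1 elementary step.

1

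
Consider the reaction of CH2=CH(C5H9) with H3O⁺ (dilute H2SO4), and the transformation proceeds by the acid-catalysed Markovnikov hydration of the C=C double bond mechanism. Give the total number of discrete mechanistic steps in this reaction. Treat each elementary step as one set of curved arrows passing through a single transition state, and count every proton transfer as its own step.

Step 1: Electrophilic addition begins with the π(C=C) electrons forming a bond to the proton of H3O⁺. Following Markovnikov's rule, the resulting cation is secondary. H2O is released.
Step 2: A hydride (H with its bonding pair) migrates from the adjacent cyclopentyl carbon to the cationic centre — a 1,2-hydride shift — upgrading the secondary cation to a tertiary one.
Step 3: A lone pair on the oxygen of H2O attacks the carbocation, forming a C–O bond and an oxonium ion (a protonated alcohol).
Step 4: Proton transfer from the O–H of the oxonium ion to H2O completes the catalytic cycle and yields the alcohol.
Total: 4 elementary steps.

4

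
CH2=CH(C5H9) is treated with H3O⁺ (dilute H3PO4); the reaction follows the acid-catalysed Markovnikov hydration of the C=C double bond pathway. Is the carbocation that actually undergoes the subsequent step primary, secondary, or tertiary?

tertiary

Step 1: Electrophilic addition begins with the π(C=C) electrons forming a bond to the proton of H3O⁺. Following Markovnikov's rule, the resulting cation is secondary. H2O is released.
Step 2: A 1,2-hydride shift from the adjacent cyclopentyl carbon moves the positive charge from the secondary centre to an adjacent carbon, generating a more stable tertiary carbocation.
The cation rearranges from secondary to tertiary via a 1,2-hydride shift from the adjacent cyclopentyl carbon; the tertiary cation is what reacts next.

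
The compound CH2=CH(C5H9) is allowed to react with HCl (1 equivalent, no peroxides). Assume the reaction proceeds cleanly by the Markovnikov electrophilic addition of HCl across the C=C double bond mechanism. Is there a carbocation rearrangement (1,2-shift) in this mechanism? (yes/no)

yes

The first-formed carbocation is secondary.
The adjacent cyclopentyl carbon already bears 2 other carbon substituents and has a hydrogen to migrate; after a 1,2-hydride shift from that carbon the positive charge sits on a tertiary centre.
Tertiary is more stable than secondary, so the shift occurs.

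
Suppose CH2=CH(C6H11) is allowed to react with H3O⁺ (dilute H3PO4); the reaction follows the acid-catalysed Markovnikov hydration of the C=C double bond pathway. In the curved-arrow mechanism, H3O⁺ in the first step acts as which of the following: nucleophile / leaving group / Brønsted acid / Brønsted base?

Brønsted acid

Step 1: The π electrons of the C=C bond attack a proton of H3O⁺; Markovnikov addition places the new C–H on the less-substituted alkene carbon, so the positive charge ends up on the more-substituted carbon — a secondary carbocation. H2O is released.
H3O⁺ in the first step donates a proton in a proton-transfer step — a Brønsted acid.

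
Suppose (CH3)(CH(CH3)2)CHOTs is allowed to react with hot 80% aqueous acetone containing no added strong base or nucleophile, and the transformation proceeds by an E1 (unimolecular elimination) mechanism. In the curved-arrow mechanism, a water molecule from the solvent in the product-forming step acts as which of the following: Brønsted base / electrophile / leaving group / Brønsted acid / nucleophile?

Brønsted base

Step 3: A water molecule (solvent) deprotonates a β-carbon; as the C–H bond breaks, those electrons form the new alkene π bond.
A water molecule from the solvent in the product-forming step accepts a proton in a proton-transfer step — a Brønsted base.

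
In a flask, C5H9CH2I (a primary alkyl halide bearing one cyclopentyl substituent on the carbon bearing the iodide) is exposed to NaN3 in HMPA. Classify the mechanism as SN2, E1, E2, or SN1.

SN2

Conditions: a primary substrate with a strong nucleophile in the polar aprotic solvent HMPA.
These conditions are the textbook signature of the SN2 pathway.
An unhindered substrate with a strong nucleophile in a polar aprotic solvent favours one-step backside displacement.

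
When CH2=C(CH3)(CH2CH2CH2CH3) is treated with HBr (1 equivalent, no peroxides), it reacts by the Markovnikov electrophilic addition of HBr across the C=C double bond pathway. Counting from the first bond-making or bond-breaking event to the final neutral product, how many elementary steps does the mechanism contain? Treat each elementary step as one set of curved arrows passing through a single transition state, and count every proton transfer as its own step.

2

Step 1: Electrophilic addition begins with the π(C=C) electrons forming a bond to the proton of HBr. Following Markovnikov's rule, the resulting cation is tertiary. The H–Br bond breaks heterolytically, releasing Br⁻.
(No 1,2-shift: no single shift to an adjacent carbon would give a more stable cation.)
Step 2: The Br⁻ anion donates a lone pair to the carbocation, forming the new C–Br σ-bond and giving the neutral alkyl halide.
Total: 2 elementary steps.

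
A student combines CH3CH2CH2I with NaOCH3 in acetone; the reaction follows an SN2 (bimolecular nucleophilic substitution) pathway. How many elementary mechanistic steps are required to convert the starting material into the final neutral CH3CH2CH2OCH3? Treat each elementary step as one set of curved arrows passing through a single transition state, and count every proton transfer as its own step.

1

Step 1: Backside attack by CH3O⁻ on the carbon bearing the iodide: the new C–O bond forms as the C–I bond breaks, with Walden inversion at carbon.
Total: 1 elementary step.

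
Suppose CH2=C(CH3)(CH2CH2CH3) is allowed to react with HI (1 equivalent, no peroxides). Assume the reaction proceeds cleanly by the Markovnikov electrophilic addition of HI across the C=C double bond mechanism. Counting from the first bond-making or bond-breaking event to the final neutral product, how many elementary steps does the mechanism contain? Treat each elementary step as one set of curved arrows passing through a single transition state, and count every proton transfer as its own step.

Step 1: Protonation of the alkene by HI: the π bond acts as the nucleophile and picks up H⁺, giving the more stable (Markovnikov) tertiary carbocation. The H–I bond breaks heterolytically, releasing I⁻.
(No 1,2-shift: no single shift to an adjacent carbon would give a more stable cation.)
Step 2: Nucleophilic attack by I⁻ on the carbocation completes the addition, giving R–I.
Total: 2 elementary steps.

2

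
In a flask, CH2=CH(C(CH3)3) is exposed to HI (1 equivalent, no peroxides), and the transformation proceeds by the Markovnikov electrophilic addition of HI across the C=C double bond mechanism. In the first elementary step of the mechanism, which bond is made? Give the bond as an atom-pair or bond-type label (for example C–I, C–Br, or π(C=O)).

Step 1: The π electrons of the C=C bond attack a proton of HI; Markovnikov addition places the new C–H on the less-substituted alkene carbon, so the positive charge ends up on the more-substituted carbon — a secondary carbocation. The H–I bond breaks heterolytically, releasing I⁻.
The bond formed in this step is the C–H bond.

C–H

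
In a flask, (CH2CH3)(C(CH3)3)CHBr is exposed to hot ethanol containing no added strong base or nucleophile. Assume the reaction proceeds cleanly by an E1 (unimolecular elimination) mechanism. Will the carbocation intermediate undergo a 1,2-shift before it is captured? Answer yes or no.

yes

The first-formed carbocation is secondary.
The adjacent tert-butyl carbon has no hydrogen but bears methyl groups; migration of one methyl with its bonding pair (a 1,2-methyl shift) places the charge on a tertiary centre.
Tertiary is more stable than secondary, so the shift occurs.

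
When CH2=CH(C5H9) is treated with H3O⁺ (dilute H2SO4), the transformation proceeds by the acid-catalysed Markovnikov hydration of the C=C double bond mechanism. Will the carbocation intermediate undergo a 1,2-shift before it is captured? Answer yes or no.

The first-formed carbocation is secondary.
The adjacent cyclopentyl carbon already bears 2 other carbon substituents and has a hydrogen to migrate; after a 1,2-hydride shift from that carbon the positive charge sits on a tertiary centre.
Tertiary is more stable than secondary, so the shift occurs.

yes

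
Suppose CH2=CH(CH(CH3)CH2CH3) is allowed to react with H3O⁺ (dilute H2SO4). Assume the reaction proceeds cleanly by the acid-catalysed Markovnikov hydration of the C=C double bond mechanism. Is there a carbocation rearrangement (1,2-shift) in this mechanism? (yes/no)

yes

The first-formed carbocation is secondary.
The adjacent sec-butyl carbon already bears 2 other carbon substituents and has a hydrogen to migrate; after a 1,2-hydride shift from that carbon the positive charge sits on a tertiary centre.
Tertiary is more stable than secondary, so the shift occurs.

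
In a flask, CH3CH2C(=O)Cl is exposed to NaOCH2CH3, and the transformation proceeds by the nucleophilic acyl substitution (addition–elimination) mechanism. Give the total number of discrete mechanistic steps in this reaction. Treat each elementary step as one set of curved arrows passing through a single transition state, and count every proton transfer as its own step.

2

Step 1: Nucleophilic addition of CH3CH2O⁻ to the acyl carbon breaks the π(C=O) bond and yields a tetrahedral, anionic intermediate.
Step 2: Elimination step: re-formation of the carbonyl π bond drives out Cl⁻, giving the new acyl compound.
Total: 2 elementary steps.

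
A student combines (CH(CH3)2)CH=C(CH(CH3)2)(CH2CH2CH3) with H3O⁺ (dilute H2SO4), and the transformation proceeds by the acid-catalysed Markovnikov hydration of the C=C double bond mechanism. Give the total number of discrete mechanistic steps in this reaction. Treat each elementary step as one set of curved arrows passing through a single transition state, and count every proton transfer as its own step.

3

Step 1: Electrophilic addition begins with the π(C=C) electrons forming a bond to the proton of H3O⁺. Following Markovnikov's rule, the resulting cation is tertiary. H2O is released.
(No 1,2-shift: no single shift to an adjacent carbon would give a more stable cation.)
Step 2: Nucleophilic capture of the cation by H2O produces the protonated alcohol (an oxonium ion).
Step 3: Deprotonation of the oxonium ion by a water molecule delivers the neutral alcohol and regenerates the acid catalyst.
Total: 3 elementary steps.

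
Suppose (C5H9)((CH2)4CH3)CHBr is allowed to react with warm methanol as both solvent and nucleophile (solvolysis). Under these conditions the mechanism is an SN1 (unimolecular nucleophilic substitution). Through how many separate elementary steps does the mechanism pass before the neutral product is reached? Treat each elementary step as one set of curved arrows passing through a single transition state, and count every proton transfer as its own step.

Step 1: Ionisation: the C–Br σ-bond cleaves heterolytically; both bonding electrons depart with Br⁻, leaving a secondary carbocation at the α-carbon.
Step 2: Carbocation rearrangement: a 1,2-hydride shift from the adjacent cyclopentyl carbon converts the initially-formed secondary cation into the more stable tertiary cation.
Step 3: CH3OH donates an oxygen lone pair into the empty p orbital of the cation, giving a protonated ether (an oxonium ion).
Step 4: A second solvent molecule removes the proton on oxygen, giving the neutral ether product.
Total: 4 elementary steps.

4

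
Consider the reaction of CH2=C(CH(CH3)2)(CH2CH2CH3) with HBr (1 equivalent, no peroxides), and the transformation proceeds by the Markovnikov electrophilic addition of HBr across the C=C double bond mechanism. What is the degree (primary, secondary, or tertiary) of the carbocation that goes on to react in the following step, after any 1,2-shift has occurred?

tertiary

Step 1: Protonation of the alkene by HBr: the π bond acts as the nucleophile and picks up H⁺, giving the more stable (Markovnikov) tertiary carbocation. The H–Br bond breaks heterolytically, releasing Br⁻.
No single 1,2-shift to an adjacent carbon would give a more-substituted cation, so no rearrangement occurs.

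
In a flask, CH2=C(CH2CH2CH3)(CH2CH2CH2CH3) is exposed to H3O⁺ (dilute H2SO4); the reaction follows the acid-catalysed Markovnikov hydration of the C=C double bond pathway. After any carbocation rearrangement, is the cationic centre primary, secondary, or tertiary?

Step 1: The π electrons of the C=C bond attack a proton of H3O⁺; Markovnikov addition places the new C–H on the less-substituted alkene carbon, so the positive charge ends up on the more-substituted carbon — a tertiary carbocation. H2O is released.
No single 1,2-shift to an adjacent carbon would give a more-substituted cation, so no rearrangement occurs.

tertiary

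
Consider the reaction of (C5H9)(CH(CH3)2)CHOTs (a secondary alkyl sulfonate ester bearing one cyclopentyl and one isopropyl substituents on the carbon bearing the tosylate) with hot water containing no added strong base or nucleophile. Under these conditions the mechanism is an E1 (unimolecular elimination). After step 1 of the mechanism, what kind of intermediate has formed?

secondary carbocation

Step 1: Rate-determining heterolysis of the C–O bond gives TsO⁻ and a secondary carbocation.
After step 1 the species present is a secondary carbocation.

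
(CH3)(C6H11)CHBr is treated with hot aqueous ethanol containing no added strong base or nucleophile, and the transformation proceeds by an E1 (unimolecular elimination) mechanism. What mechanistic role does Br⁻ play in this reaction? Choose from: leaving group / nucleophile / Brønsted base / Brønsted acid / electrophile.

Step 1: The C–Br bond breaks with both electrons going to the bromide; Br⁻ leaves and a secondary carbocation remains.
Br⁻ departs with both electrons of the breaking σ-bond — that is the definition of a leaving group.

leaving group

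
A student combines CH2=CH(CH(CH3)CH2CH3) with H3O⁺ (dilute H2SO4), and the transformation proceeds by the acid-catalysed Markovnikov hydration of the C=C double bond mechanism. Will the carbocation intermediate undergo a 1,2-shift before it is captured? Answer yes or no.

yes

The first-formed carbocation is secondary.
The adjacent sec-butyl carbon already bears 2 other carbon substituents and has a hydrogen to migrate; after a 1,2-hydride shift from that carbon the positive charge sits on a tertiary centre.
Tertiary is more stable than secondary, so the shift occurs.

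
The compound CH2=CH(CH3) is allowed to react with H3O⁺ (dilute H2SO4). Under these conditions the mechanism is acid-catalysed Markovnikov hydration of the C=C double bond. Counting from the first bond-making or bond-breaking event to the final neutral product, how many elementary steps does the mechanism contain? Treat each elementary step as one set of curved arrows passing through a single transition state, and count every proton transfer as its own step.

Step 1: Electrophilic addition begins with the π(C=C) electrons forming a bond to the proton of H3O⁺. Following Markovnikov's rule, the resulting cation is secondary. H2O is released.
(No 1,2-shift: no single shift to an adjacent carbon would give a more stable cation.)
Step 2: Water acts as the nucleophile: an oxygen lone pair bonds to the cationic carbon, giving an oxonium-ion intermediate.
Step 3: Deprotonation of the oxonium ion by a water molecule delivers the neutral alcohol and regenerates the acid catalyst.
Total: 3 elementary steps.

3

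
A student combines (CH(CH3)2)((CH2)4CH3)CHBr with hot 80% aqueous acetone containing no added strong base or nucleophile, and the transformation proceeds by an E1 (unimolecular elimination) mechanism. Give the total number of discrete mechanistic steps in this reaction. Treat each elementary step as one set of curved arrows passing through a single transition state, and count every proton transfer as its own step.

Step 1: Unassisted departure of Br⁻ (taking the C–Br bonding pair) generates a secondary carbocation.
Step 2: Carbocation rearrangement: a 1,2-hydride shift from the adjacent isopropyl carbon converts the initially-formed secondary cation into the more stable tertiary cation.
Step 3: A weak base (a water molecule from the solvent) removes a proton from a carbon adjacent to the cationic centre; the electrons of that C–H bond become the new π(C=C) bond, giving the alkene.
Total: 3 elementary steps.

3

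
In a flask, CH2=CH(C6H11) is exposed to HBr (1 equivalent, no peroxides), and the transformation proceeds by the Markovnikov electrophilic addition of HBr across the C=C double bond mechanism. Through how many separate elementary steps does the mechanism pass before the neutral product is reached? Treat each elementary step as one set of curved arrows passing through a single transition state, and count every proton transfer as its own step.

Step 1: Electrophilic addition begins with the π(C=C) electrons forming a bond to the proton of HBr. Following Markovnikov's rule, the resulting cation is secondary. The H–Br bond breaks heterolytically, releasing Br⁻.
Step 2: Carbocation rearrangement: a 1,2-hydride shift from the adjacent cyclohexyl carbon converts the initially-formed secondary cation into the more stable tertiary cation.
Step 3: Nucleophilic attack by Br⁻ on the carbocation completes the addition, giving R–Br.
Total: 3 elementary steps.

3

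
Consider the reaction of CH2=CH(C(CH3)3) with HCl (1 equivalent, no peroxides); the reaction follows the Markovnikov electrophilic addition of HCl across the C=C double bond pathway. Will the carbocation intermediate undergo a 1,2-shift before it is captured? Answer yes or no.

yes

The first-formed carbocation is secondary.
The adjacent tert-butyl carbon has no hydrogen but bears methyl groups; migration of one methyl with its bonding pair (a 1,2-methyl shift) places the charge on a tertiary centre.
Tertiary is more stable than secondary, so the shift occurs.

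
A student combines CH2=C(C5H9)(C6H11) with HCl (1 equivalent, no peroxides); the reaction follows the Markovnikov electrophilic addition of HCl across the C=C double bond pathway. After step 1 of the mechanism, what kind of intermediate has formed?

Step 1: Protonation of the alkene by HCl: the π bond acts as the nucleophile and picks up H⁺, giving the more stable (Markovnikov) tertiary carbocation. The H–Cl bond breaks heterolytically, releasing Cl⁻.
After step 1 the species present is a tertiary carbocation.

tertiary carbocation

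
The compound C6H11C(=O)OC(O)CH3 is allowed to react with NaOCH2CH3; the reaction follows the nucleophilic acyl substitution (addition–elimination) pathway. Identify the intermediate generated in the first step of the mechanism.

tetrahedral intermediate

Step 1: CH3CH2O⁻ adds to the carbonyl carbon; the C=O π electrons shift onto oxygen and a tetrahedral alkoxide intermediate forms.
After step 1 the species present is a tetrahedral intermediate.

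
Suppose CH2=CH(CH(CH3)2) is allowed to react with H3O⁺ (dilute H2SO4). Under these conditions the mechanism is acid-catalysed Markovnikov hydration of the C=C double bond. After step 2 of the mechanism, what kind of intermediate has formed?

Step 1: The π electrons of the C=C bond attack a proton of H3O⁺; Markovnikov addition places the new C–H on the less-substituted alkene carbon, so the positive charge ends up on the more-substituted carbon — a secondary carbocation. H2O is released.
Step 2: Carbocation rearrangement: a 1,2-hydride shift from the adjacent isopropyl carbon converts the initially-formed secondary cation into the more stable tertiary cation.
After step 2 the species present is a tertiary carbocation.

tertiary carbocation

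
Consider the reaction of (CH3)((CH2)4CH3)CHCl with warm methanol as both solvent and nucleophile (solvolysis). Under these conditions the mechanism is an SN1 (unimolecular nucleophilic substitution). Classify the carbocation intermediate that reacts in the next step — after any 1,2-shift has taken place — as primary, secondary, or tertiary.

Step 1: The C–Cl bond breaks with both electrons going to the chloride; Cl⁻ leaves and a secondary carbocation remains.
No single 1,2-shift to an adjacent carbon would give a more-substituted cation, so no rearrangement occurs.

secondary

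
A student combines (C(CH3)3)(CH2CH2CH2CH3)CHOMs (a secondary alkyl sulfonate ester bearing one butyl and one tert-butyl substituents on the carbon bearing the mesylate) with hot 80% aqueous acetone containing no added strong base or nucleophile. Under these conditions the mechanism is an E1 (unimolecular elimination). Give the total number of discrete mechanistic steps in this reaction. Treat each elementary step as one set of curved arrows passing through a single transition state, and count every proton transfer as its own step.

3

Step 1: Ionisation: the C–O σ-bond cleaves heterolytically; both bonding electrons depart with MsO⁻, leaving a secondary carbocation at the α-carbon.
Step 2: Carbocation rearrangement: a 1,2-methyl shift from the adjacent tert-butyl carbon converts the initially-formed secondary cation into the more stable tertiary cation.
Step 3: Loss of a β-proton to a water molecule of the solvent: the C–H bonding pair collapses toward the cationic carbon to form the C=C π bond, yielding the alkene.
Total: 3 elementary steps.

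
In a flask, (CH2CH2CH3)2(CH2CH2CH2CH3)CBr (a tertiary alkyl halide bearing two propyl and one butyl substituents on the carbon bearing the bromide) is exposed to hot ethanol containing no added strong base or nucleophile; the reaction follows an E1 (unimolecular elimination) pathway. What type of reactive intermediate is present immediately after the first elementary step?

tertiary carbocation

Step 1: Rate-determining heterolysis of the C–Br bond gives Br⁻ and a tertiary carbocation.
After step 1 the species present is a tertiary carbocation.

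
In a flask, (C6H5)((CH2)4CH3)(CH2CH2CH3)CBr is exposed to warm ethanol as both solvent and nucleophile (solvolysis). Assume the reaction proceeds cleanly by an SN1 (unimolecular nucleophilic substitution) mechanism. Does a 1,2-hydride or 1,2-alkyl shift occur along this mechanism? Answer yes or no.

The first-formed carbocation is tertiary.
No single 1,2-shift to an adjacent carbon would produce a more-substituted cation than the one already present, so no rearrangement occurs.

no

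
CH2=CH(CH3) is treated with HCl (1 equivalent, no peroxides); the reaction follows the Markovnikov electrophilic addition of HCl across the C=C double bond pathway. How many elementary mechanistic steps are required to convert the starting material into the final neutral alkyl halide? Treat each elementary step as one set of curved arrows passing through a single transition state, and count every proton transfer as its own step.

2

Step 1: Electrophilic addition begins with the π(C=C) electrons forming a bond to the proton of HCl. Following Markovnikov's rule, the resulting cation is secondary. The H–Cl bond breaks heterolytically, releasing Cl⁻.
(No 1,2-shift: no single shift to an adjacent carbon would give a more stable cation.)
Step 2: The Cl⁻ anion donates a lone pair to the carbocation, forming the new C–Cl σ-bond and giving the neutral alkyl halide.
Total: 2 elementary steps.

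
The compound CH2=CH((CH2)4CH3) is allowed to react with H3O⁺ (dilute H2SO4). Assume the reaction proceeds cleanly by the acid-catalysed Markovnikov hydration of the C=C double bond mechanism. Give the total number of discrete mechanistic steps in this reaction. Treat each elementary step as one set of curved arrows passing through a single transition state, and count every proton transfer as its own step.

3

Step 1: Electrophilic addition begins with the π(C=C) electrons forming a bond to the proton of H3O⁺. Following Markovnikov's rule, the resulting cation is secondary. H2O is released.
(No 1,2-shift: no single shift to an adjacent carbon would give a more stable cation.)
Step 2: Nucleophilic capture of the cation by H2O produces the protonated alcohol (an oxonium ion).
Step 3: H2O removes a proton from the oxonium oxygen, regenerating H3O⁺ and giving the neutral alcohol.
Total: 3 elementary steps.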